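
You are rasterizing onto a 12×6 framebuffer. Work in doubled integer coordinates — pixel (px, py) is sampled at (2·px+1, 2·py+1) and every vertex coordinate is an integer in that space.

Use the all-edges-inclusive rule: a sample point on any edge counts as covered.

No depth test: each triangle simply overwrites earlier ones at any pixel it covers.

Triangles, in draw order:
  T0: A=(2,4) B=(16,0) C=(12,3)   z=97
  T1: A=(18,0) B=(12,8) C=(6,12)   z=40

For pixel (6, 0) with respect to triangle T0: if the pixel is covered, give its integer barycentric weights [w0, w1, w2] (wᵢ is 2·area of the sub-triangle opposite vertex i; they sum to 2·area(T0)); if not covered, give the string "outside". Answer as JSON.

T0:
  2·area = 26
  edge (2, 4)→(16, 0): d=(14,-4) inclusive
  edge (16, 0)→(12, 3): d=(-4,3) inclusive
  edge (12, 3)→(2, 4): d=(-10,1) inclusive
    (6,0)@(13, 1): e=[2,5,19] → #
    (7,0)@(15, 1): e=[10,-1,17] → ·
    (3,1)@(7, 3): e=[6,15,5] → #
    (4,1)@(9, 3): e=[14,9,3] → #
    (5,1)@(11, 3): e=[22,3,1] → #
    (6,1)@(13, 3): e=[30,-3,-1] → ·
    (3,2)@(7, 5): e=[34,7,-15] → ·
    (4,2)@(9, 5): e=[42,1,-17] → ·
    (5,2)@(11, 5): e=[50,-5,-19] → ·
  covered (4 px):
    · · · · · · # · · · · ·
    · · · # # # · · · · · ·
    · · · · · · · · · · · ·
    · · · · · · · · · · · ·
    · · · · · · · · · · · ·
    · · · · · · · · · · · ·
T1:
  2·area = 24
  edge (18, 0)→(12, 8): d=(-6,8) inclusive
  edge (12, 8)→(6, 12): d=(-6,4) inclusive
  edge (6, 12)→(18, 0): d=(12,-12) inclusive
    (8,0)@(17, 1): e=[2,22,0] → #  [on edge]
    (9,0)@(19, 1): e=[-14,14,24] → ·
    (7,1)@(15, 3): e=[6,18,0] → #  [on edge]
    (8,1)@(17, 3): e=[-10,10,24] → ·
    (6,2)@(13, 5): e=[10,14,0] → #  [on edge]
    (7,2)@(15, 5): e=[-6,6,24] → ·
    (5,3)@(11, 7): e=[14,10,0] → #  [on edge]
    (6,3)@(13, 7): e=[-2,2,24] → ·
    (4,4)@(9, 9): e=[18,6,0] → #  [on edge]
    (5,4)@(11, 9): e=[2,-2,24] → ·
    (3,5)@(7, 11): e=[22,2,0] → #  [on edge]
    (4,5)@(9, 11): e=[6,-6,24] → ·
  covered (6 px):
    · · · · · · · · # · · ·
    · · · · · · · # · · · ·
    · · · · · · # · · · · ·
    · · · · · # · · · · · ·
    · · · · # · · · · · · ·
    · · · # · · · · · · · ·

Final: [5,19,2]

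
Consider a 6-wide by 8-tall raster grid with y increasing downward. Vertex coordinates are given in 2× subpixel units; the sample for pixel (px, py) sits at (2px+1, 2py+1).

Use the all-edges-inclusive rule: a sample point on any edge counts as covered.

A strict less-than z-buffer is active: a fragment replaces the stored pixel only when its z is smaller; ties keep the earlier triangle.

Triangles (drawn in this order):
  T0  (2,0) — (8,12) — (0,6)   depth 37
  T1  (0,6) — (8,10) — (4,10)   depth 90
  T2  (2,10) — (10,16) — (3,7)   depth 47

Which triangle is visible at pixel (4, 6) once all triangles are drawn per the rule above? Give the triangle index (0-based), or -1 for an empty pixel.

T0:
  2·area = 60
  edge (2, 0)→(8, 12): d=(6,12) inclusive
  edge (8, 12)→(0, 6): d=(-8,-6) inclusive
  edge (0, 6)→(2, 0): d=(2,-6) inclusive
    (0,1)@(1, 3): e=[30,30,0] → █  [on edge]
    (1,1)@(3, 3): e=[6,42,12] → █
    (2,1)@(5, 3): e=[-18,54,24] → ·
    (0,2)@(1, 5): e=[42,14,4] → █
    (2,2)@(5, 5): e=[-6,38,28] → ·
    (0,3)@(1, 7): e=[54,-2,8] → ·
    (1,3)@(3, 7): e=[30,10,20] → █
    (2,3)@(5, 7): e=[6,22,32] → █
    (3,3)@(7, 7): e=[-18,34,44] → ·
    (1,4)@(3, 9): e=[42,-6,24] → ·
    (2,4)@(5, 9): e=[18,6,36] → █
    (3,4)@(7, 9): e=[-6,18,48] → ·
  covered (8 px):
    · · · · · ·
    █ █ · · · ·
    █ █ · · · ·
    · █ █ · · ·
    · · █ · · ·
    · · · █ · ·
    · · · · · ·
    · · · · · ·
T1:
  2·area = 16
  edge (0, 6)→(8, 10): d=(8,4) inclusive
  edge (8, 10)→(4, 10): d=(-4,0) inclusive
  edge (4, 10)→(0, 6): d=(-4,-4) inclusive
    (0,3)@(1, 7): e=[4,12,0] → █  [on edge]
    (1,3)@(3, 7): e=[-4,12,8] → ·
    (0,4)@(1, 9): e=[20,4,-8] → ·
    (1,4)@(3, 9): e=[12,4,0] → █  [on edge]
    (2,4)@(5, 9): e=[4,4,8] → █
    (3,4)@(7, 9): e=[-4,4,16] → ·
    (1,5)@(3, 11): e=[28,-4,-8] → ·
    (2,5)@(5, 11): e=[20,-4,0] → ·  [on edge]
    (3,6)@(7, 13): e=[28,-12,0] → ·  [on edge]
    (4,7)@(9, 15): e=[36,-20,0] → ·  [on edge]
  covered (3 px):
    · · · · · ·
    · · · · · ·
    · · · · · ·
    █ · · · · ·
    · █ █ · · ·
    · · · · · ·
    · · · · · ·
    · · · · · ·
T2:
  2·area = 30  (B↔C swapped to make it positive)
  edge (2, 10)→(3, 7): d=(1,-3) inclusive
  edge (3, 7)→(10, 16): d=(7,9) inclusive
  edge (10, 16)→(2, 10): d=(-8,-6) inclusive
    (2,0)@(5, 1): e=[0,-60,90] → ·  [on edge]
    (1,3)@(3, 7): e=[0,0,30] → █  [on edge]
    (2,3)@(5, 7): e=[6,-18,42] → ·
    (1,4)@(3, 9): e=[2,14,14] → █
    (2,4)@(5, 9): e=[8,-4,26] → ·
    (1,5)@(3, 11): e=[4,28,-2] → ·
    (2,5)@(5, 11): e=[10,10,10] → █
    (3,5)@(7, 11): e=[16,-8,22] → ·
    (0,6)@(1, 13): e=[0,60,-30] → ·  [on edge]
    (2,6)@(5, 13): e=[12,24,-6] → ·
    (3,6)@(7, 13): e=[18,6,6] → █
    (4,6)@(9, 13): e=[24,-12,18] → ·
  covered (5 px):
    · · · · · ·
    · · · · · ·
    · · · · · ·
    · █ · · · ·
    · █ · · · ·
    · · █ · · ·
    · · · █ · ·
    · · · · █ ·

Z-buffer (winner per pixel, '.' = empty):
  . . . . . .
  0 0 . . . .
  0 0 . . . .
  1 0 0 . . .
  . 2 0 . . .
  . . 2 0 . .
  . . . 2 . .
  . . . . 2 .

Final: -1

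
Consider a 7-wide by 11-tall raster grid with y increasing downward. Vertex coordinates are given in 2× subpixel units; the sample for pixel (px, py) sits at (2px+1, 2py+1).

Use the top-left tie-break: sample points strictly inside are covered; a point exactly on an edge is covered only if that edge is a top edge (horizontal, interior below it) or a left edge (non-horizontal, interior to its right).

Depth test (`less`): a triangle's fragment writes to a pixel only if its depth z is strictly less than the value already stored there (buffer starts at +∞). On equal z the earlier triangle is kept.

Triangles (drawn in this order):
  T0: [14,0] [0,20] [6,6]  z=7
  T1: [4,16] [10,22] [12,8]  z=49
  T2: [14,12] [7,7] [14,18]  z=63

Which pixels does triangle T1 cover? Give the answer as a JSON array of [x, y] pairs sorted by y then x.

T0:
  2·area = 76
  edge (14, 0)→(0, 20): d=(-14,20) right/bottom  bias=-1
  edge (0, 20)→(6, 6): d=(6,-14) top-left  bias=+0
  edge (6, 6)→(14, 0): d=(8,-6) top-left  bias=+0
    (6,0)@(13, 1): e=[6,68,2] → █
    (5,1)@(11, 3): e=[18,52,6] → █
    (6,1)@(13, 3): e=[-22,80,18] → ·
    (4,2)@(9, 5): e=[30,36,10] → █
    (5,2)@(11, 5): e=[-10,64,22] → ·
    (3,3)@(7, 7): e=[42,20,14] → █
    (5,3)@(11, 7): e=[-38,76,38] → ·
    (2,4)@(5, 9): e=[54,4,18] → █
    (4,4)@(9, 9): e=[-26,60,42] → ·
    (2,5)@(5, 11): e=[26,16,34] → █
    (3,5)@(7, 11): e=[-14,44,46] → ·
    (1,6)@(3, 13): e=[38,0,38] → █  [on edge]
  covered (10 px):
    · · · · · · █
    · · · · · █ ·
    · · · · █ · ·
    · · · █ █ · ·
    · · █ █ · · ·
    · · █ · · · ·
    · █ · · · · ·
    · █ · · · · ·
    · · · · · · ·
    · · · · · · ·
    · · · · · · ·
T1:
  2·area = 96  (B↔C swapped to make it positive)
  edge (4, 16)→(12, 8): d=(8,-8) top-left  bias=+0
  edge (12, 8)→(10, 22): d=(-2,14) right/bottom  bias=-1
  edge (10, 22)→(4, 16): d=(-6,-6) top-left  bias=+0
    (6,0)@(13, 1): e=[-48,0,144] → ·  [on edge]
    (6,3)@(13, 7): e=[0,-12,108] → ·  [on edge]
    (5,4)@(11, 9): e=[0,12,84] → █  [on edge]
    (6,4)@(13, 9): e=[16,-16,96] → ·
    (4,5)@(9, 11): e=[0,36,60] → █  [on edge]
    (6,5)@(13, 11): e=[32,-20,84] → ·
    (0,6)@(1, 13): e=[-48,144,0] → ·  [on edge]
    (3,6)@(7, 13): e=[0,60,36] → █  [on edge]
    (6,6)@(13, 13): e=[48,-24,72] → ·
    (1,7)@(3, 15): e=[-16,112,0] → ·  [on edge]
    (2,7)@(5, 15): e=[0,84,12] → █  [on edge]
    (5,7)@(11, 15): e=[48,0,48] → ·  [on edge]
    (1,8)@(3, 17): e=[0,108,-12] → ·  [on edge]
    (2,8)@(5, 17): e=[16,80,0] → █  [on edge]
    (0,9)@(1, 19): e=[0,132,-36] → ·  [on edge]
    (3,9)@(7, 19): e=[48,48,0] → █  [on edge]
    (4,10)@(9, 21): e=[80,16,0] → █  [on edge]
  covered (15 px):
    · · · · · · ·
    · · · · · · ·
    · · · · · · ·
    · · · · · · ·
    · · · · · █ ·
    · · · · █ █ ·
    · · · █ █ █ ·
    · · █ █ █ · ·
    · · █ █ █ · ·
    · · · █ █ · ·
    · · · · █ · ·
T2:
  2·area = 42  (B↔C swapped to make it positive)
  edge (14, 12)→(14, 18): d=(0,6) right/bottom  bias=-1
  edge (14, 18)→(7, 7): d=(-7,-11) top-left  bias=+0
  edge (7, 7)→(14, 12): d=(7,5) right/bottom  bias=-1
    (3,3)@(7, 7): e=[42,0,0] → ·  [on edge]
    (4,4)@(9, 9): e=[30,8,4] → █
    (5,4)@(11, 9): e=[18,30,-6] → ·
    (4,5)@(9, 11): e=[30,-6,18] → ·
    (5,5)@(11, 11): e=[18,16,8] → █
    (6,5)@(13, 11): e=[6,38,-2] → ·
    (5,6)@(11, 13): e=[18,2,22] → █
    (6,6)@(13, 13): e=[6,24,12] → █
    (5,7)@(11, 15): e=[18,-12,36] → ·
    (6,7)@(13, 15): e=[6,10,26] → █
    (6,8)@(13, 17): e=[6,-4,40] → ·
  covered (5 px):
    · · · · · · ·
    · · · · · · ·
    · · · · · · ·
    · · · · · · ·
    · · · · █ · ·
    · · · · · █ ·
    · · · · · █ █
    · · · · · · █
    · · · · · · ·
    · · · · · · ·
    · · · · · · ·

Final: [[5,4],[4,5],[5,5],[3,6],[4,6],[5,6],[2,7],[3,7],[4,7],[2,8],[3,8],[4,8],[3,9],[4,9],[4,10]]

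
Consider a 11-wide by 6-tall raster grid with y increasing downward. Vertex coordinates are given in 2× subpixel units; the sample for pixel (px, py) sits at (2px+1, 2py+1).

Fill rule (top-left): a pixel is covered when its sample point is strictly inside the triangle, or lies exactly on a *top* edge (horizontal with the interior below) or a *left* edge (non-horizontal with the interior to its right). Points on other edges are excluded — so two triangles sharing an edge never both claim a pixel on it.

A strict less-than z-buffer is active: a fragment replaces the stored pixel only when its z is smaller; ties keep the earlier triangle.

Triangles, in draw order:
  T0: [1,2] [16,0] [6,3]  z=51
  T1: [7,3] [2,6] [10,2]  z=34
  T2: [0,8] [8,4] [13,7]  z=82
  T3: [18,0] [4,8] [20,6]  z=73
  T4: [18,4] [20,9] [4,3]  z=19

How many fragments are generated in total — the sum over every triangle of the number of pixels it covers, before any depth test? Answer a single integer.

T0:
  2·area = 25
  edge (1, 2)→(16, 0): d=(15,-2) top-left  bias=+0
  edge (16, 0)→(6, 3): d=(-10,3) right/bottom  bias=-1
  edge (6, 3)→(1, 2): d=(-5,-1) top-left  bias=+0
    (4,0)@(9, 1): e=[1,11,13] → #
    (5,0)@(11, 1): e=[5,5,15] → #
    (6,0)@(13, 1): e=[9,-1,17] → ·
    (4,1)@(9, 3): e=[31,-9,3] → ·
    (5,1)@(11, 3): e=[35,-15,5] → ·
  covered (2 px):
    · · · · # # · · · · ·
    · · · · · · · · · · ·
    · · · · · · · · · · ·
    · · · · · · · · · · ·
    · · · · · · · · · · ·
    · · · · · · · · · · ·
T1:
  2·area = 4  (B↔C swapped to make it positive)
  edge (7, 3)→(10, 2): d=(3,-1) top-left  bias=+0
  edge (10, 2)→(2, 6): d=(-8,4) right/bottom  bias=-1
  edge (2, 6)→(7, 3): d=(5,-3) top-left  bias=+0
    (6,0)@(13, 1): e=[0,-4,8] → ·  [on edge]
    (3,1)@(7, 3): e=[0,4,0] → #  [on edge]
    (4,1)@(9, 3): e=[2,-4,6] → ·
    (0,2)@(1, 5): e=[0,12,-8] → ·  [on edge]
    (3,2)@(7, 5): e=[6,-12,10] → ·
  covered (1 px):
    · · · · · · · · · · ·
    · · · # · · · · · · ·
    · · · · · · · · · · ·
    · · · · · · · · · · ·
    · · · · · · · · · · ·
    · · · · · · · · · · ·
T2:
  2·area = 44
  edge (0, 8)→(8, 4): d=(8,-4) top-left  bias=+0
  edge (8, 4)→(13, 7): d=(5,3) right/bottom  bias=-1
  edge (13, 7)→(0, 8): d=(-13,1) right/bottom  bias=-1
    (1,0)@(3, 1): e=[-44,0,88] → ·  [on edge]
    (3,2)@(7, 5): e=[4,8,32] → #
    (4,2)@(9, 5): e=[12,2,30] → #
    (5,2)@(11, 5): e=[20,-4,28] → ·
    (1,3)@(3, 7): e=[4,30,10] → #
    (2,3)@(5, 7): e=[12,24,8] → #
    (5,3)@(11, 7): e=[36,6,2] → #
    (6,3)@(13, 7): e=[44,0,0] → ·  [on edge]
    (1,4)@(3, 9): e=[20,40,-16] → ·
    (2,4)@(5, 9): e=[28,34,-18] → ·
    (3,4)@(7, 9): e=[36,28,-20] → ·
    (4,4)@(9, 9): e=[44,22,-22] → ·
  covered (7 px):
    · · · · · · · · · · ·
    · · · · · · · · · · ·
    · · · # # · · · · · ·
    · # # # # # · · · · ·
    · · · · · · · · · · ·
    · · · · · · · · · · ·
T3:
  2·area = 100  (B↔C swapped to make it positive)
  edge (18, 0)→(20, 6): d=(2,6) right/bottom  bias=-1
  edge (20, 6)→(4, 8): d=(-16,2) right/bottom  bias=-1
  edge (4, 8)→(18, 0): d=(14,-8) top-left  bias=+0
    (8,0)@(17, 1): e=[8,86,6] → #
    (9,0)@(19, 1): e=[-4,82,22] → ·
    (6,1)@(13, 3): e=[36,62,2] → #
    (7,1)@(15, 3): e=[24,58,18] → #
    (9,1)@(19, 3): e=[0,50,50] → ·  [on edge]
    (5,2)@(11, 5): e=[52,34,14] → #
    (9,2)@(19, 5): e=[4,18,78] → #
    (10,2)@(21, 5): e=[-8,14,94] → ·
    (3,3)@(7, 7): e=[80,10,10] → #
    (4,3)@(9, 7): e=[68,6,26] → #
    (6,3)@(13, 7): e=[44,-2,58] → ·
    (7,3)@(15, 7): e=[32,-6,74] → ·
    (10,4)@(21, 9): e=[0,-50,150] → ·  [on edge]
  covered (12 px):
    · · · · · · · · # · ·
    · · · · · · # # # · ·
    · · · · · # # # # # ·
    · · · # # # · · · · ·
    · · · · · · · · · · ·
    · · · · · · · · · · ·
T4:
  2·area = 68
  edge (18, 4)→(20, 9): d=(2,5) right/bottom  bias=-1
  edge (20, 9)→(4, 3): d=(-16,-6) top-left  bias=+0
  edge (4, 3)→(18, 4): d=(14,1) right/bottom  bias=-1
    (5,2)@(11, 5): e=[37,10,21] → #
    (6,2)@(13, 5): e=[27,22,19] → #
    (7,2)@(15, 5): e=[17,34,17] → #
    (8,2)@(17, 5): e=[7,46,15] → #
    (9,2)@(19, 5): e=[-3,58,13] → ·
    (5,3)@(11, 7): e=[41,-22,49] → ·
    (6,3)@(13, 7): e=[31,-10,47] → ·
    (7,3)@(15, 7): e=[21,2,45] → #
    (9,3)@(19, 7): e=[1,26,41] → #
    (10,3)@(21, 7): e=[-9,38,39] → ·
    (7,4)@(15, 9): e=[25,-30,73] → ·
    (8,4)@(17, 9): e=[15,-18,71] → ·
  covered (7 px):
    · · · · · · · · · · ·
    · · · · · · · · · · ·
    · · · · · # # # # · ·
    · · · · · · · # # # ·
    · · · · · · · · · · ·
    · · · · · · · · · · ·

Answer: 29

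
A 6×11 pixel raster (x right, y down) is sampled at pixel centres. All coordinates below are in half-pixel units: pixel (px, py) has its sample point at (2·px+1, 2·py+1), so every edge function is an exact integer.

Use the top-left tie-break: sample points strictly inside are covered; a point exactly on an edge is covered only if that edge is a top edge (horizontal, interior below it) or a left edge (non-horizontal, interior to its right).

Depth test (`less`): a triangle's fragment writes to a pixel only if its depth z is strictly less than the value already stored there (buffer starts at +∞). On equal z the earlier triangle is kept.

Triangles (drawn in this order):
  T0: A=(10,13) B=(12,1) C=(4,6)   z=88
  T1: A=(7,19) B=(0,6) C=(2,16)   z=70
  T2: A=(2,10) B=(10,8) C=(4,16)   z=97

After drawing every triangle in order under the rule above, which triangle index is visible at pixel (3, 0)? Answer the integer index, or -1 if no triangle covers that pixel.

T0:
  2·area = 86  (B↔C swapped to make it positive)
  edge (10, 13)→(4, 6): d=(-6,-7) top-left  bias=+0
  edge (4, 6)→(12, 1): d=(8,-5) top-left  bias=+0
  edge (12, 1)→(10, 13): d=(-2,12) right/bottom  bias=-1
    (4,1)@(9, 3): e=[53,1,32] → X
    (5,1)@(11, 3): e=[67,11,8] → X
    (3,2)@(7, 5): e=[27,7,52] → X
    (2,3)@(5, 7): e=[1,13,72] → X
    (5,3)@(11, 7): e=[43,43,0] → .  [on edge]
    (2,4)@(5, 9): e=[-11,29,68] → .
    (3,4)@(7, 9): e=[3,39,44] → X
    (5,4)@(11, 9): e=[31,59,-4] → .
    (3,5)@(7, 11): e=[-9,55,40] → .
    (4,5)@(9, 11): e=[5,65,16] → X
    (5,5)@(11, 11): e=[19,75,-8] → .
    (4,6)@(9, 13): e=[-7,81,12] → .
    (4,9)@(9, 19): e=[-43,129,0] → .  [on edge]
  covered (11 px):
    . . . . . .
    . . . . X X
    . . . X X X
    . . X X X .
    . . . X X .
    . . . . X .
    . . . . . .
    . . . . . .
    . . . . . .
    . . . . . .
    . . . . . .
T1:
  2·area = 44  (B↔C swapped to make it positive)
  edge (7, 19)→(2, 16): d=(-5,-3) top-left  bias=+0
  edge (2, 16)→(0, 6): d=(-2,-10) top-left  bias=+0
  edge (0, 6)→(7, 19): d=(7,13) right/bottom  bias=-1
    (0,4)@(1, 9): e=[32,4,8] → X
    (1,4)@(3, 9): e=[38,24,-18] → .
    (0,5)@(1, 11): e=[22,0,22] → X  [on edge]
    (1,5)@(3, 11): e=[28,20,-4] → .
    (0,6)@(1, 13): e=[12,-4,36] → .
    (1,6)@(3, 13): e=[18,16,10] → X
    (2,6)@(5, 13): e=[24,36,-16] → .
    (1,7)@(3, 15): e=[8,12,24] → X
    (2,7)@(5, 15): e=[14,32,-2] → .
    (1,8)@(3, 17): e=[-2,8,38] → .
    (2,8)@(5, 17): e=[4,28,12] → X
    (3,8)@(7, 17): e=[10,48,-14] → .
    (3,9)@(7, 19): e=[0,44,0] → .  [on edge]
    (1,10)@(3, 21): e=[-22,0,66] → .  [on edge]
  covered (5 px):
    . . . . . .
    . . . . . .
    . . . . . .
    . . . . . .
    X . . . . .
    X . . . . .
    . X . . . .
    . X . . . .
    . . X . . .
    . . . . . .
    . . . . . .
T2:
  2·area = 52
  edge (2, 10)→(10, 8): d=(8,-2) top-left  bias=+0
  edge (10, 8)→(4, 16): d=(-6,8) right/bottom  bias=-1
  edge (4, 16)→(2, 10): d=(-2,-6) top-left  bias=+0
    (0,3)@(1, 7): e=[-26,78,0] → .  [on edge]
    (3,4)@(7, 9): e=[2,18,32] → X
    (4,4)@(9, 9): e=[6,2,44] → X
    (5,4)@(11, 9): e=[10,-14,56] → .
    (1,5)@(3, 11): e=[10,38,4] → X
    (2,5)@(5, 11): e=[14,22,16] → X
    (4,5)@(9, 11): e=[22,-10,40] → .
    (1,6)@(3, 13): e=[26,26,0] → X  [on edge]
    (3,6)@(7, 13): e=[34,-6,24] → .
    (1,7)@(3, 15): e=[42,14,-4] → .
    (2,7)@(5, 15): e=[46,-2,8] → .
    (2,9)@(5, 19): e=[78,-26,0] → .  [on edge]
  covered (7 px):
    . . . . . .
    . . . . . .
    . . . . . .
    . . . . . .
    . . . X X .
    . X X X . .
    . X X . . .
    . . . . . .
    . . . . . .
    . . . . . .
    . . . . . .

Z-buffer (winner per pixel, '.' = empty):
  . . . . . .
  . . . . 0 0
  . . . 0 0 0
  . . 0 0 0 .
  1 . . 0 0 .
  1 2 2 2 0 .
  . 1 2 . . .
  . 1 . . . .
  . . 1 . . .
  . . . . . .
  . . . . . .

Result: -1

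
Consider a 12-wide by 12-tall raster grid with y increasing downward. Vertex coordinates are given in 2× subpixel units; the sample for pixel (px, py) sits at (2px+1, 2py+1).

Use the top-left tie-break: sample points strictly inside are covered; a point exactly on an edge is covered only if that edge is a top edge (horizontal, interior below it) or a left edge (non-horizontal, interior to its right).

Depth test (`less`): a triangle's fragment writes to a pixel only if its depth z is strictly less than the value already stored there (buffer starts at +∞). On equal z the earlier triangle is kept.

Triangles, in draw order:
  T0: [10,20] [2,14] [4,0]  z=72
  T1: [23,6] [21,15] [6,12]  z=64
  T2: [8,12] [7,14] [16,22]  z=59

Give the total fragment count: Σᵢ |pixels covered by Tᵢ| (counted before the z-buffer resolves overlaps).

T0:
  2·area = 124
  edge (10, 20)→(2, 14): d=(-8,-6) top-left  bias=+0
  edge (2, 14)→(4, 0): d=(2,-14) top-left  bias=+0
  edge (4, 0)→(10, 20): d=(6,20) right/bottom  bias=-1
    (2,2)@(5, 5): e=[90,24,10] → █
    (3,2)@(7, 5): e=[102,52,-30] → ·
    (1,3)@(3, 7): e=[62,0,62] → █  [on edge]
    (3,3)@(7, 7): e=[86,56,-18] → ·
    (1,4)@(3, 9): e=[46,4,74] → █
    (3,4)@(7, 9): e=[70,60,-6] → ·
    (1,5)@(3, 11): e=[30,8,86] → █
    (3,5)@(7, 11): e=[54,64,6] → █
    (4,5)@(9, 11): e=[66,92,-34] → ·
    (1,6)@(3, 13): e=[14,12,98] → █
    (4,6)@(9, 13): e=[50,96,-22] → ·
    (1,7)@(3, 15): e=[-2,16,110] → ·
    (0,10)@(1, 21): e=[-62,0,186] → ·  [on edge]
  covered (16 px):
    · · · · · · · · · · · ·
    · · · · · · · · · · · ·
    · · █ · · · · · · · · ·
    · █ █ · · · · · · · · ·
    · █ █ · · · · · · · · ·
    · █ █ █ · · · · · · · ·
    · █ █ █ · · · · · · · ·
    · · █ █ · · · · · · · ·
    · · · █ █ · · · · · · ·
    · · · · █ · · · · · · ·
    · · · · · · · · · · · ·
    · · · · · · · · · · · ·
T1:
  2·area = 141
  edge (23, 6)→(21, 15): d=(-2,9) right/bottom  bias=-1
  edge (21, 15)→(6, 12): d=(-15,-3) top-left  bias=+0
  edge (6, 12)→(23, 6): d=(17,-6) top-left  bias=+0
    (10,3)@(21, 7): e=[16,120,5] → █
    (11,3)@(23, 7): e=[-2,126,17] → ·
    (7,4)@(15, 9): e=[66,72,3] → █
    (8,4)@(17, 9): e=[48,78,15] → █
    (9,4)@(19, 9): e=[30,84,27] → █
    (11,4)@(23, 9): e=[-6,96,51] → ·
    (0,5)@(1, 11): e=[188,0,-47] → ·  [on edge]
    (4,5)@(9, 11): e=[116,24,1] → █
    (5,5)@(11, 11): e=[98,30,13] → █
    (6,5)@(13, 11): e=[80,36,25] → █
    (11,5)@(23, 11): e=[-10,66,85] → ·
    (4,6)@(9, 13): e=[112,-6,35] → ·
    (5,6)@(11, 13): e=[94,0,47] → █  [on edge]
    (10,7)@(21, 15): e=[0,0,141] → ·  [on edge]
  covered (18 px):
    · · · · · · · · · · · ·
    · · · · · · · · · · · ·
    · · · · · · · · · · · ·
    · · · · · · · · · · █ ·
    · · · · · · · █ █ █ █ ·
    · · · · █ █ █ █ █ █ █ ·
    · · · · · █ █ █ █ █ █ ·
    · · · · · · · · · · · ·
    · · · · · · · · · · · ·
    · · · · · · · · · · · ·
    · · · · · · · · · · · ·
    · · · · · · · · · · · ·
T2:
  2·area = 26  (B↔C swapped to make it positive)
  edge (8, 12)→(16, 22): d=(8,10) right/bottom  bias=-1
  edge (16, 22)→(7, 14): d=(-9,-8) top-left  bias=+0
  edge (7, 14)→(8, 12): d=(1,-2) top-left  bias=+0
    (4,7)@(9, 15): e=[14,7,5] → █
    (5,7)@(11, 15): e=[-6,23,9] → ·
    (4,8)@(9, 17): e=[30,-11,7] → ·
    (5,8)@(11, 17): e=[10,5,11] → █
    (6,8)@(13, 17): e=[-10,21,15] → ·
    (5,9)@(11, 19): e=[26,-13,13] → ·
    (6,9)@(13, 19): e=[6,3,17] → █
    (7,9)@(15, 19): e=[-14,19,21] → ·
    (6,10)@(13, 21): e=[22,-15,19] → ·
    (7,10)@(15, 21): e=[2,1,23] → █
    (8,10)@(17, 21): e=[-18,17,27] → ·
    (7,11)@(15, 23): e=[18,-17,25] → ·
  covered (4 px):
    · · · · · · · · · · · ·
    · · · · · · · · · · · ·
    · · · · · · · · · · · ·
    · · · · · · · · · · · ·
    · · · · · · · · · · · ·
    · · · · · · · · · · · ·
    · · · · · · · · · · · ·
    · · · · █ · · · · · · ·
    · · · · · █ · · · · · ·
    · · · · · · █ · · · · ·
    · · · · · · · █ · · · ·
    · · · · · · · · · · · ·

Answer: 38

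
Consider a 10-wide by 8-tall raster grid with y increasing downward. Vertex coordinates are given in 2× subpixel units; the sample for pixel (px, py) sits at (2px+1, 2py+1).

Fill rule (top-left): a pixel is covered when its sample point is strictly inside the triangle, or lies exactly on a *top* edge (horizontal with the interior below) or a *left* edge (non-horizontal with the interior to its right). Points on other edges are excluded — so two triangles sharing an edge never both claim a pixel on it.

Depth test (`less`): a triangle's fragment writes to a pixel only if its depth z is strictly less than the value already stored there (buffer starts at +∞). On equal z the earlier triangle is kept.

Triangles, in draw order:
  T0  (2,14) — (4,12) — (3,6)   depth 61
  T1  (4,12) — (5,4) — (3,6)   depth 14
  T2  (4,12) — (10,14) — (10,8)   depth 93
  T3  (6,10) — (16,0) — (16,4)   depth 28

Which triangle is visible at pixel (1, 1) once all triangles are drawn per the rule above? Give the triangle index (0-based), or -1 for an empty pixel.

T0:
  2·area = 14  (B↔C swapped to make it positive)
  edge (2, 14)→(3, 6): d=(1,-8) top-left  bias=+0
  edge (3, 6)→(4, 12): d=(1,6) right/bottom  bias=-1
  edge (4, 12)→(2, 14): d=(-2,2) right/bottom  bias=-1
    (7,0)@(15, 1): e=[91,-77,0] → .  [on edge]
    (6,1)@(13, 3): e=[77,-63,0] → .  [on edge]
    (5,2)@(11, 5): e=[63,-49,0] → .  [on edge]
    (1,3)@(3, 7): e=[1,1,12] → X
    (2,3)@(5, 7): e=[17,-11,8] → .
    (4,3)@(9, 7): e=[49,-35,0] → .  [on edge]
    (1,4)@(3, 9): e=[3,3,8] → X
    (2,4)@(5, 9): e=[19,-9,4] → .
    (3,4)@(7, 9): e=[35,-21,0] → .  [on edge]
    (1,5)@(3, 11): e=[5,5,4] → X
    (2,5)@(5, 11): e=[21,-7,0] → .  [on edge]
    (1,6)@(3, 13): e=[7,7,0] → .  [on edge]
    (0,7)@(1, 15): e=[-7,21,0] → .  [on edge]
  covered (3 px):
    . . . . . . . . . .
    . . . . . . . . . .
    . . . . . . . . . .
    . X . . . . . . . .
    . X . . . . . . . .
    . X . . . . . . . .
    . . . . . . . . . .
    . . . . . . . . . .
T1:
  2·area = 14  (B↔C swapped to make it positive)
  edge (4, 12)→(3, 6): d=(-1,-6) top-left  bias=+0
  edge (3, 6)→(5, 4): d=(2,-2) top-left  bias=+0
  edge (5, 4)→(4, 12): d=(-1,8) right/bottom  bias=-1
  covered (0 px):
    . . . . . . . . . .
    . . . . . . . . . .
    . . . . . . . . . .
    . . . . . . . . . .
    . . . . . . . . . .
    . . . . . . . . . .
    . . . . . . . . . .
    . . . . . . . . . .
T2:
  2·area = 36  (B↔C swapped to make it positive)
  edge (4, 12)→(10, 8): d=(6,-4) top-left  bias=+0
  edge (10, 8)→(10, 14): d=(0,6) right/bottom  bias=-1
  edge (10, 14)→(4, 12): d=(-6,-2) top-left  bias=+0
    (4,4)@(9, 9): e=[2,6,28] → X
    (5,4)@(11, 9): e=[10,-6,32] → .
    (0,5)@(1, 11): e=[-18,54,0] → .  [on edge]
    (3,5)@(7, 11): e=[6,18,12] → X
    (5,5)@(11, 11): e=[22,-6,20] → .
    (3,6)@(7, 13): e=[18,18,0] → X  [on edge]
    (5,6)@(11, 13): e=[34,-6,8] → .
    (3,7)@(7, 15): e=[30,18,-12] → .
    (4,7)@(9, 15): e=[38,6,-8] → .
    (6,7)@(13, 15): e=[54,-18,0] → .  [on edge]
  covered (5 px):
    . . . . . . . . . .
    . . . . . . . . . .
    . . . . . . . . . .
    . . . . . . . . . .
    . . . . X . . . . .
    . . . X X . . . . .
    . . . X X . . . . .
    . . . . . . . . . .
T3:
  2·area = 40
  edge (6, 10)→(16, 0): d=(10,-10) top-left  bias=+0
  edge (16, 0)→(16, 4): d=(0,4) right/bottom  bias=-1
  edge (16, 4)→(6, 10): d=(-10,6) right/bottom  bias=-1
    (7,0)@(15, 1): e=[0,4,36] → X  [on edge]
    (8,0)@(17, 1): e=[20,-4,24] → .
    (6,1)@(13, 3): e=[0,12,28] → X  [on edge]
    (8,1)@(17, 3): e=[40,-4,4] → .
    (5,2)@(11, 5): e=[0,20,20] → X  [on edge]
    (7,2)@(15, 5): e=[40,4,-4] → .
    (4,3)@(9, 7): e=[0,28,12] → X  [on edge]
    (5,3)@(11, 7): e=[20,20,0] → .  [on edge]
    (6,3)@(13, 7): e=[40,12,-12] → .
    (3,4)@(7, 9): e=[0,36,4] → X  [on edge]
    (4,4)@(9, 9): e=[20,28,-8] → .
    (2,5)@(5, 11): e=[0,44,-4] → .  [on edge]
    (0,6)@(1, 13): e=[-20,60,0] → .  [on edge]
    (1,6)@(3, 13): e=[0,52,-12] → .  [on edge]
    (0,7)@(1, 15): e=[0,60,-20] → .  [on edge]
  covered (7 px):
    . . . . . . . X . .
    . . . . . . X X . .
    . . . . . X X . . .
    . . . . X . . . . .
    . . . X . . . . . .
    . . . . . . . . . .
    . . . . . . . . . .
    . . . . . . . . . .

Z-buffer (winner per pixel, '.' = empty):
  . . . . . . . 3 . .
  . . . . . . 3 3 . .
  . . . . . 3 3 . . .
  . 0 . . 3 . . . . .
  . 0 . 3 2 . . . . .
  . 0 . 2 2 . . . . .
  . . . 2 2 . . . . .
  . . . . . . . . . .

Final: -1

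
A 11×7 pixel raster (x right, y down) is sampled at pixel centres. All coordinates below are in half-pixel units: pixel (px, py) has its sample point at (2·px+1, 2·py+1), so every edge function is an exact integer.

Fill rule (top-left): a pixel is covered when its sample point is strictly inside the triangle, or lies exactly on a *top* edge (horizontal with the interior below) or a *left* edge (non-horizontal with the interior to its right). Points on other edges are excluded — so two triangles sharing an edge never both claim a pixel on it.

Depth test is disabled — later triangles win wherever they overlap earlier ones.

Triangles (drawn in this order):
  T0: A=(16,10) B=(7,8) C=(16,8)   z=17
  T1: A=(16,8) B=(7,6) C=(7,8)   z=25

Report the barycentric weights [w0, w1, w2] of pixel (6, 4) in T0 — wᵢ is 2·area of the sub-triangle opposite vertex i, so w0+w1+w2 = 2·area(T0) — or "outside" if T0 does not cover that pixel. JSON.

T0:
  2·area = 18
  edge (16, 10)→(7, 8): d=(-9,-2) top-left  bias=+0
  edge (7, 8)→(16, 8): d=(9,0) top-left  bias=+0
  edge (16, 8)→(16, 10): d=(0,2) right/bottom  bias=-1
    (6,4)@(13, 9): e=[3,9,6] → #
    (7,4)@(15, 9): e=[7,9,2] → #
    (8,4)@(17, 9): e=[11,9,-2] → ·
    (6,5)@(13, 11): e=[-15,27,6] → ·
    (7,5)@(15, 11): e=[-11,27,2] → ·
  covered (2 px):
    · · · · · · · · · · ·
    · · · · · · · · · · ·
    · · · · · · · · · · ·
    · · · · · · · · · · ·
    · · · · · · # # · · ·
    · · · · · · · · · · ·
    · · · · · · · · · · ·
T1:
  2·area = 18  (B↔C swapped to make it positive)
  edge (16, 8)→(7, 8): d=(-9,0) right/bottom  bias=-1
  edge (7, 8)→(7, 6): d=(0,-2) top-left  bias=+0
  edge (7, 6)→(16, 8): d=(9,2) right/bottom  bias=-1
    (3,0)@(7, 1): e=[63,0,-45] → ·  [on edge]
    (3,1)@(7, 3): e=[45,0,-27] → ·  [on edge]
    (3,2)@(7, 5): e=[27,0,-9] → ·  [on edge]
    (3,3)@(7, 7): e=[9,0,9] → #  [on edge]
    (4,3)@(9, 7): e=[9,4,5] → #
    (5,3)@(11, 7): e=[9,8,1] → #
    (6,3)@(13, 7): e=[9,12,-3] → ·
    (3,4)@(7, 9): e=[-9,0,27] → ·  [on edge]
    (4,4)@(9, 9): e=[-9,4,23] → ·
    (5,4)@(11, 9): e=[-9,8,19] → ·
    (3,5)@(7, 11): e=[-27,0,45] → ·  [on edge]
    (3,6)@(7, 13): e=[-45,0,63] → ·  [on edge]
  covered (3 px):
    · · · · · · · · · · ·
    · · · · · · · · · · ·
    · · · · · · · · · · ·
    · · · # # # · · · · ·
    · · · · · · · · · · ·
    · · · · · · · · · · ·
    · · · · · · · · · · ·

Final: [9,6,3]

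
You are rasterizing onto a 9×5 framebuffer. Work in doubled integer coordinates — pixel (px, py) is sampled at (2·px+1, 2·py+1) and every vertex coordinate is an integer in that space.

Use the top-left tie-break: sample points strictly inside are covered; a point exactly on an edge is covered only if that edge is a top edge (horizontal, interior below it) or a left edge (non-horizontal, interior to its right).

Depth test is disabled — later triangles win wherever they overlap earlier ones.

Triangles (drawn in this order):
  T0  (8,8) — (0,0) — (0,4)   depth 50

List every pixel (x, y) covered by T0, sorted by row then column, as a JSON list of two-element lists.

T0:
  2·area = 32  (B↔C swapped to make it positive)
  edge (8, 8)→(0, 4): d=(-8,-4) top-left  bias=+0
  edge (0, 4)→(0, 0): d=(0,-4) top-left  bias=+0
  edge (0, 0)→(8, 8): d=(8,8) right/bottom  bias=-1
    (0,0)@(1, 1): e=[28,4,0] → .  [on edge]
    (0,1)@(1, 3): e=[12,4,16] → X
    (1,1)@(3, 3): e=[20,12,0] → .  [on edge]
    (0,2)@(1, 5): e=[-4,4,32] → .
    (1,2)@(3, 5): e=[4,12,16] → X
    (2,2)@(5, 5): e=[12,20,0] → .  [on edge]
    (1,3)@(3, 7): e=[-12,12,32] → .
    (3,3)@(7, 7): e=[4,28,0] → .  [on edge]
    (4,4)@(9, 9): e=[-4,36,0] → .  [on edge]
  covered (2 px):
    . . . . . . . . .
    X . . . . . . . .
    . X . . . . . . .
    . . . . . . . . .
    . . . . . . . . .

Result: [[0,1],[1,2]]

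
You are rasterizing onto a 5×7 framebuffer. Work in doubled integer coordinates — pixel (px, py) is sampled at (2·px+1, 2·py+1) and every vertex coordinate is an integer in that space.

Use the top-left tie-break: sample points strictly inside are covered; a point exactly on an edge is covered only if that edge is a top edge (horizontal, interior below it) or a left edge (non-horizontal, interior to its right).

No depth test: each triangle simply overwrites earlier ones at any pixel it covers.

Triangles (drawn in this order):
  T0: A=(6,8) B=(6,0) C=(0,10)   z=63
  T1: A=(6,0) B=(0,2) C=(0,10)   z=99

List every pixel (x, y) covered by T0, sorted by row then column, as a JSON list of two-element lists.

T0:
  2·area = 48  (B↔C swapped to make it positive)
  edge (6, 8)→(0, 10): d=(-6,2) right/bottom  bias=-1
  edge (0, 10)→(6, 0): d=(6,-10) top-left  bias=+0
  edge (6, 0)→(6, 8): d=(0,8) right/bottom  bias=-1
    (2,1)@(5, 3): e=[32,8,8] → █
    (3,1)@(7, 3): e=[28,28,-8] → ·
    (1,2)@(3, 5): e=[24,0,24] → █  [on edge]
    (3,2)@(7, 5): e=[16,40,-8] → ·
    (1,3)@(3, 7): e=[12,12,24] → █
    (3,3)@(7, 7): e=[4,52,-8] → ·
    (4,3)@(9, 7): e=[0,72,-24] → ·  [on edge]
    (0,4)@(1, 9): e=[4,4,40] → █
    (1,4)@(3, 9): e=[0,24,24] → ·  [on edge]
    (2,4)@(5, 9): e=[-4,44,8] → ·
    (0,5)@(1, 11): e=[-8,16,40] → ·
  covered (6 px):
    · · · · ·
    · · █ · ·
    · █ █ · ·
    · █ █ · ·
    █ · · · ·
    · · · · ·
    · · · · ·
T1:
  2·area = 48  (B↔C swapped to make it positive)
  edge (6, 0)→(0, 10): d=(-6,10) right/bottom  bias=-1
  edge (0, 10)→(0, 2): d=(0,-8) top-left  bias=+0
  edge (0, 2)→(6, 0): d=(6,-2) top-left  bias=+0
    (1,0)@(3, 1): e=[24,24,0] → █  [on edge]
    (2,0)@(5, 1): e=[4,40,4] → █
    (3,0)@(7, 1): e=[-16,56,8] → ·
    (0,1)@(1, 3): e=[32,8,8] → █
    (2,1)@(5, 3): e=[-8,40,16] → ·
    (0,2)@(1, 5): e=[20,8,20] → █
    (1,2)@(3, 5): e=[0,24,24] → ·  [on edge]
    (0,3)@(1, 7): e=[8,8,32] → █
    (1,3)@(3, 7): e=[-12,24,36] → ·
    (0,4)@(1, 9): e=[-4,8,44] → ·
  covered (6 px):
    · █ █ · ·
    █ █ · · ·
    █ · · · ·
    █ · · · ·
    · · · · ·
    · · · · ·
    · · · · ·

Result: [[2,1],[1,2],[2,2],[1,3],[2,3],[0,4]]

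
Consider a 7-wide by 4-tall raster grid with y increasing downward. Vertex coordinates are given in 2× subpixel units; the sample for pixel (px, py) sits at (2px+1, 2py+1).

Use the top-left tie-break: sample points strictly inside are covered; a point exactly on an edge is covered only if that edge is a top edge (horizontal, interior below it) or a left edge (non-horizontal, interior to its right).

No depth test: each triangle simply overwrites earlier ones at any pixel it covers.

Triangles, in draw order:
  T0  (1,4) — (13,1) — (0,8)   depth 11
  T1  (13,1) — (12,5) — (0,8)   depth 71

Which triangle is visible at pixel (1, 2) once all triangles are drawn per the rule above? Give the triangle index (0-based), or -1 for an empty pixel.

T0:
  2·area = 45
  edge (1, 4)→(13, 1): d=(12,-3) top-left  bias=+0
  edge (13, 1)→(0, 8): d=(-13,7) right/bottom  bias=-1
  edge (0, 8)→(1, 4): d=(1,-4) top-left  bias=+0
    (6,0)@(13, 1): e=[0,0,45] → ·  [on edge]
    (2,1)@(5, 3): e=[0,30,15] → █  [on edge]
    (3,1)@(7, 3): e=[6,16,23] → █
    (4,1)@(9, 3): e=[12,2,31] → █
    (5,1)@(11, 3): e=[18,-12,39] → ·
    (0,2)@(1, 5): e=[12,32,1] → █
    (1,2)@(3, 5): e=[18,18,9] → █
    (3,2)@(7, 5): e=[30,-10,25] → ·
    (4,2)@(9, 5): e=[36,-24,33] → ·
    (0,3)@(1, 7): e=[36,6,3] → █
    (1,3)@(3, 7): e=[42,-8,11] → ·
    (2,3)@(5, 7): e=[48,-22,19] → ·
  covered (7 px):
    · · · · · · ·
    · · █ █ █ · ·
    █ █ █ · · · ·
    █ · · · · · ·
T1:
  2·area = 45
  edge (13, 1)→(12, 5): d=(-1,4) right/bottom  bias=-1
  edge (12, 5)→(0, 8): d=(-12,3) right/bottom  bias=-1
  edge (0, 8)→(13, 1): d=(13,-7) top-left  bias=+0
    (6,0)@(13, 1): e=[0,45,0] → ·  [on edge]
    (5,1)@(11, 3): e=[6,27,12] → █
    (6,1)@(13, 3): e=[-2,21,26] → ·
    (3,2)@(7, 5): e=[20,15,10] → █
    (4,2)@(9, 5): e=[12,9,24] → █
    (6,2)@(13, 5): e=[-4,-3,52] → ·
    (1,3)@(3, 7): e=[34,3,8] → █
    (2,3)@(5, 7): e=[26,-3,22] → ·
    (3,3)@(7, 7): e=[18,-9,36] → ·
    (4,3)@(9, 7): e=[10,-15,50] → ·
    (5,3)@(11, 7): e=[2,-21,64] → ·
  covered (5 px):
    · · · · · · ·
    · · · · · █ ·
    · · · █ █ █ ·
    · █ · · · · ·

Z-buffer (winner per pixel, '.' = empty):
  . . . . . . .
  . . 0 0 0 1 .
  0 0 0 1 1 1 .
  0 1 . . . . .

Answer: 0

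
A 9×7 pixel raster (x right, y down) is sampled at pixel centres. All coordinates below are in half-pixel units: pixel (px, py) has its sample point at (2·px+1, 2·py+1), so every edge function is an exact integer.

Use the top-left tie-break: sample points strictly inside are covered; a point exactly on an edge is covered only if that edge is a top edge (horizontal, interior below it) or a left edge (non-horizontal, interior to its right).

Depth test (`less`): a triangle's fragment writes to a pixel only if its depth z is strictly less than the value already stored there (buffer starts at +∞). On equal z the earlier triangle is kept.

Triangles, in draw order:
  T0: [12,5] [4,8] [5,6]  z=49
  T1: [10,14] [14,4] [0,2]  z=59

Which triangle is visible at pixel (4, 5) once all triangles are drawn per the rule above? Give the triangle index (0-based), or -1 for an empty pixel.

T0:
  2·area = 13
  edge (12, 5)→(4, 8): d=(-8,3) right/bottom  bias=-1
  edge (4, 8)→(5, 6): d=(1,-2) top-left  bias=+0
  edge (5, 6)→(12, 5): d=(7,-1) top-left  bias=+0
    (2,3)@(5, 7): e=[5,1,7] → █
    (3,3)@(7, 7): e=[-1,5,9] → ·
    (2,4)@(5, 9): e=[-11,3,21] → ·
  covered (1 px):
    · · · · · · · · ·
    · · · · · · · · ·
    · · · · · · · · ·
    · · █ · · · · · ·
    · · · · · · · · ·
    · · · · · · · · ·
    · · · · · · · · ·
T1:
  2·area = 148  (B↔C swapped to make it positive)
  edge (10, 14)→(0, 2): d=(-10,-12) top-left  bias=+0
  edge (0, 2)→(14, 4): d=(14,2) right/bottom  bias=-1
  edge (14, 4)→(10, 14): d=(-4,10) right/bottom  bias=-1
    (0,1)@(1, 3): e=[2,12,134] → █
    (1,1)@(3, 3): e=[26,8,114] → █
    (2,1)@(5, 3): e=[50,4,94] → █
    (3,1)@(7, 3): e=[74,0,74] → ·  [on edge]
    (0,2)@(1, 5): e=[-18,40,126] → ·
    (1,2)@(3, 5): e=[6,36,106] → █
    (3,2)@(7, 5): e=[54,28,66] → █
    (4,2)@(9, 5): e=[78,24,46] → █
    (5,2)@(11, 5): e=[102,20,26] → █
    (6,2)@(13, 5): e=[126,16,6] → █
    (7,2)@(15, 5): e=[150,12,-14] → ·
    (1,3)@(3, 7): e=[-14,64,98] → ·
  covered (18 px):
    · · · · · · · · ·
    █ █ █ · · · · · ·
    · █ █ █ █ █ █ · ·
    · · █ █ █ █ · · ·
    · · · █ █ █ · · ·
    · · · · █ █ · · ·
    · · · · · · · · ·

Z-buffer (winner per pixel, '.' = empty):
  . . . . . . . . .
  1 1 1 . . . . . .
  . 1 1 1 1 1 1 . .
  . . 0 1 1 1 . . .
  . . . 1 1 1 . . .
  . . . . 1 1 . . .
  . . . . . . . . .

Final: 1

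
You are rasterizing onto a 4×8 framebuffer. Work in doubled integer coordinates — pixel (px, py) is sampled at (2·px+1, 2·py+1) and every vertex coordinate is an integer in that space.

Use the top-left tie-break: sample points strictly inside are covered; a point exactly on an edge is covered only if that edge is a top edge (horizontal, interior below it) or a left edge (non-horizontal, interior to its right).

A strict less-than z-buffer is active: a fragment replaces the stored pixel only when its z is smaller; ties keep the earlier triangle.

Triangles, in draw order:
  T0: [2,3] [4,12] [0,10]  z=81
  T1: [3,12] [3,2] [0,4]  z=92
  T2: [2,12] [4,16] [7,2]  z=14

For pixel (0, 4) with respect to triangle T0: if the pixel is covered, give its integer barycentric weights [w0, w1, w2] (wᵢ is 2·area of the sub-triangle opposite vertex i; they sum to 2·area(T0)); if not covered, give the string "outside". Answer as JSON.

T0:
  2·area = 32
  edge (2, 3)→(4, 12): d=(2,9) right/bottom  bias=-1
  edge (4, 12)→(0, 10): d=(-4,-2) top-left  bias=+0
  edge (0, 10)→(2, 3): d=(2,-7) top-left  bias=+0
    (0,3)@(1, 7): e=[17,14,1] → █
    (1,3)@(3, 7): e=[-1,18,15] → ·
    (0,4)@(1, 9): e=[21,6,5] → █
    (1,4)@(3, 9): e=[3,10,19] → █
    (2,4)@(5, 9): e=[-15,14,33] → ·
    (0,5)@(1, 11): e=[25,-2,9] → ·
    (1,5)@(3, 11): e=[7,2,23] → █
    (2,5)@(5, 11): e=[-11,6,37] → ·
    (1,6)@(3, 13): e=[11,-6,27] → ·
  covered (4 px):
    · · · ·
    · · · ·
    · · · ·
    █ · · ·
    █ █ · ·
    · █ · ·
    · · · ·
    · · · ·
T1:
  2·area = 30  (B↔C swapped to make it positive)
  edge (3, 12)→(0, 4): d=(-3,-8) top-left  bias=+0
  edge (0, 4)→(3, 2): d=(3,-2) top-left  bias=+0
  edge (3, 2)→(3, 12): d=(0,10) right/bottom  bias=-1
    (1,0)@(3, 1): e=[33,-3,0] → ·  [on edge]
    (1,1)@(3, 3): e=[27,3,0] → ·  [on edge]
    (0,2)@(1, 5): e=[5,5,20] → █
    (1,2)@(3, 5): e=[21,9,0] → ·  [on edge]
    (0,3)@(1, 7): e=[-1,11,20] → ·
    (1,3)@(3, 7): e=[15,15,0] → ·  [on edge]
    (1,4)@(3, 9): e=[9,21,0] → ·  [on edge]
    (1,5)@(3, 11): e=[3,27,0] → ·  [on edge]
    (1,6)@(3, 13): e=[-3,33,0] → ·  [on edge]
    (1,7)@(3, 15): e=[-9,39,0] → ·  [on edge]
  covered (1 px):
    · · · ·
    · · · ·
    █ · · ·
    · · · ·
    · · · ·
    · · · ·
    · · · ·
    · · · ·
T2:
  2·area = 40  (B↔C swapped to make it positive)
  edge (2, 12)→(7, 2): d=(5,-10) top-left  bias=+0
  edge (7, 2)→(4, 16): d=(-3,14) right/bottom  bias=-1
  edge (4, 16)→(2, 12): d=(-2,-4) top-left  bias=+0
    (2,3)@(5, 7): e=[5,13,22] → █
    (3,3)@(7, 7): e=[25,-15,30] → ·
    (2,4)@(5, 9): e=[15,7,18] → █
    (3,4)@(7, 9): e=[35,-21,26] → ·
    (1,5)@(3, 11): e=[5,29,6] → █
    (3,5)@(7, 11): e=[45,-27,22] → ·
    (1,6)@(3, 13): e=[15,23,2] → █
    (2,6)@(5, 13): e=[35,-5,10] → ·
    (1,7)@(3, 15): e=[25,17,-2] → ·
  covered (5 px):
    · · · ·
    · · · ·
    · · · ·
    · · █ ·
    · · █ ·
    · █ █ ·
    · █ · ·
    · · · ·

Answer: [6,5,21]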